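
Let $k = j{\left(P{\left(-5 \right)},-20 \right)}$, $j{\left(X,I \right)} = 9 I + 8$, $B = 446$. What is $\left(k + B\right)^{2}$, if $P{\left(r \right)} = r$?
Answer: $75076$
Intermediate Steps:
$j{\left(X,I \right)} = 8 + 9 I$
$k = -172$ ($k = 8 + 9 \left(-20\right) = 8 - 180 = -172$)
$\left(k + B\right)^{2} = \left(-172 + 446\right)^{2} = 274^{2} = 75076$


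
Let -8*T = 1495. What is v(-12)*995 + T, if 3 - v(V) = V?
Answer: 117905/8 ≈ 14738.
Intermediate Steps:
T = -1495/8 (T = -⅛*1495 = -1495/8 ≈ -186.88)
v(V) = 3 - V
v(-12)*995 + T = (3 - 1*(-12))*995 - 1495/8 = (3 + 12)*995 - 1495/8 = 15*995 - 1495/8 = 14925 - 1495/8 = 117905/8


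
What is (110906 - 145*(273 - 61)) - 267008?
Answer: -186842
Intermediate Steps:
(110906 - 145*(273 - 61)) - 267008 = (110906 - 145*212) - 267008 = (110906 - 30740) - 267008 = 80166 - 267008 = -186842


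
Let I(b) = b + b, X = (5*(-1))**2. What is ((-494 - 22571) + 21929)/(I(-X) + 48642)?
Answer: -71/3037 ≈ -0.023378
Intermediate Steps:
X = 25 (X = (-5)**2 = 25)
I(b) = 2*b
((-494 - 22571) + 21929)/(I(-X) + 48642) = ((-494 - 22571) + 21929)/(2*(-1*25) + 48642) = (-23065 + 21929)/(2*(-25) + 48642) = -1136/(-50 + 48642) = -1136/48592 = -1136*1/48592 = -71/3037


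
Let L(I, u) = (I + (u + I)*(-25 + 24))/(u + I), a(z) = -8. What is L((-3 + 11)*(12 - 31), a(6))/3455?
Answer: -1/69100 ≈ -1.4472e-5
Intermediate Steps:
L(I, u) = -u/(I + u) (L(I, u) = (I + (I + u)*(-1))/(I + u) = (I + (-I - u))/(I + u) = (-u)/(I + u) = -u/(I + u))
L((-3 + 11)*(12 - 31), a(6))/3455 = -1*(-8)/((-3 + 11)*(12 - 31) - 8)/3455 = -1*(-8)/(8*(-19) - 8)*(1/3455) = -1*(-8)/(-152 - 8)*(1/3455) = -1*(-8)/(-160)*(1/3455) = -1*(-8)*(-1/160)*(1/3455) = -1/20*1/3455 = -1/69100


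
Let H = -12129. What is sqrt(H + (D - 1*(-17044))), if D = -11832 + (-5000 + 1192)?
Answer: 5*I*sqrt(429) ≈ 103.56*I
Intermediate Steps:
D = -15640 (D = -11832 - 3808 = -15640)
sqrt(H + (D - 1*(-17044))) = sqrt(-12129 + (-15640 - 1*(-17044))) = sqrt(-12129 + (-15640 + 17044)) = sqrt(-12129 + 1404) = sqrt(-10725) = 5*I*sqrt(429)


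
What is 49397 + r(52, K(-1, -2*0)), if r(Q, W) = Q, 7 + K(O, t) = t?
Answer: 49449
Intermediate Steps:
K(O, t) = -7 + t
49397 + r(52, K(-1, -2*0)) = 49397 + 52 = 49449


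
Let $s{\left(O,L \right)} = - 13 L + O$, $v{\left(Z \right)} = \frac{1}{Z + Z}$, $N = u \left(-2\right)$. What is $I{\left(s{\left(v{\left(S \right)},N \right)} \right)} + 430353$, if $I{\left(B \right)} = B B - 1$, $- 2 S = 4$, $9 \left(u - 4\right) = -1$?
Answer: $\frac{570920353}{1296} \approx 4.4053 \cdot 10^{5}$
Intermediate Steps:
$u = \frac{35}{9}$ ($u = 4 + \frac{1}{9} \left(-1\right) = 4 - \frac{1}{9} = \frac{35}{9} \approx 3.8889$)
$N = - \frac{70}{9}$ ($N = \frac{35}{9} \left(-2\right) = - \frac{70}{9} \approx -7.7778$)
$S = -2$ ($S = \left(- \frac{1}{2}\right) 4 = -2$)
$v{\left(Z \right)} = \frac{1}{2 Z}$
$s{\left(O,L \right)} = O - 13 L$
$I{\left(B \right)} = -1 + B^{2}$ ($I{\left(B \right)} = B^{2} - 1 = -1 + B^{2}$)
$I{\left(s{\left(v{\left(S \right)},N \right)} \right)} + 430353 = \left(-1 + \left(\frac{1}{2 \left(-2\right)} - - \frac{910}{9}\right)^{2}\right) + 430353 = \left(-1 + \left(\frac{1}{2} \left(- \frac{1}{2}\right) + \frac{910}{9}\right)^{2}\right) + 430353 = \left(-1 + \left(- \frac{1}{4} + \frac{910}{9}\right)^{2}\right) + 430353 = \left(-1 + \left(\frac{3631}{36}\right)^{2}\right) + 430353 = \left(-1 + \frac{13184161}{1296}\right) + 430353 = \frac{13182865}{1296} + 430353 = \frac{570920353}{1296}$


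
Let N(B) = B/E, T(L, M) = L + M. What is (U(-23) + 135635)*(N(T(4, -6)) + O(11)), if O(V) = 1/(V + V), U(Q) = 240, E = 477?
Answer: 58833875/10494 ≈ 5606.4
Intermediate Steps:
O(V) = 1/(2*V)
N(B) = B/477
(U(-23) + 135635)*(N(T(4, -6)) + O(11)) = (240 + 135635)*((4 - 6)/477 + (1/2)/11) = 135875*((1/477)*(-2) + (1/2)*(1/11)) = 135875*(-2/477 + 1/22) = 135875*(433/10494) = 58833875/10494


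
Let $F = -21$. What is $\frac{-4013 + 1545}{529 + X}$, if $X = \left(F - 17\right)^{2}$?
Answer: $- \frac{2468}{1973} \approx -1.2509$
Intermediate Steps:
$X = 1444$ ($X = \left(-21 - 17\right)^{2} = \left(-38\right)^{2} = 1444$)
$\frac{-4013 + 1545}{529 + X} = \frac{-4013 + 1545}{529 + 1444} = - \frac{2468}{1973}$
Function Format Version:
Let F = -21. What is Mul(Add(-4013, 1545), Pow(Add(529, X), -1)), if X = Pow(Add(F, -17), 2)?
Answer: Rational(-2468, 1973) ≈ -1.2509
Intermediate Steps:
X = 1444 (X = Pow(Add(-21, -17), 2) = Pow(-38, 2) = 1444)
Mul(Add(-4013, 1545), Pow(Add(529, X), -1)) = Mul(Add(-4013, 1545), Pow(Add(529, 1444), -1)) = Mul(-2468, Pow(1973, -1)) = Mul(-2468, Rational(1, 1973)) = Rational(-2468, 1973)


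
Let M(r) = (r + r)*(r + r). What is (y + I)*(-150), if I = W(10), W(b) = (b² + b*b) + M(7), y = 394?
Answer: -118500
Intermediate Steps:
M(r) = 4*r² (M(r) = (2*r)*(2*r) = 4*r²)
W(b) = 196 + 2*b² (W(b) = (b² + b*b) + 4*7² = (b² + b²) + 4*49 = 2*b² + 196 = 196 + 2*b²)
I = 396 (I = 196 + 2*10² = 196 + 2*100 = 196 + 200 = 396)
(y + I)*(-150) = (394 + 396)*(-150) = 790*(-150) = -118500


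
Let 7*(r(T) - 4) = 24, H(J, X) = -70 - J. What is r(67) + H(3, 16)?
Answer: -459/7 ≈ -65.571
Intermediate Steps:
r(T) = 52/7 (r(T) = 4 + (⅐)*24 = 4 + 24/7 = 52/7)
r(67) + H(3, 16) = 52/7 + (-70 - 1*3) = 52/7 + (-70 - 3) = 52/7 - 73 = -459/7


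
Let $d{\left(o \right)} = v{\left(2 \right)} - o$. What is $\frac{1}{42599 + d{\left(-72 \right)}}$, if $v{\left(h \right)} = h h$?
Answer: $\frac{1}{42675} \approx 2.3433 \cdot 10^{-5}$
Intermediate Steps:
$v{\left(h \right)} = h^{2}$
$d{\left(o \right)} = 4 - o$ ($d{\left(o \right)} = 2^{2} - o = 4 - o$)
$\frac{1}{42599 + d{\left(-72 \right)}} = \frac{1}{42599 + \left(4 - -72\right)} = \frac{1}{42599 + \left(4 + 72\right)} = \frac{1}{42599 + 76} = \frac{1}{42675}$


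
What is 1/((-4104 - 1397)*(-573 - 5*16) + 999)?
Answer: 1/3593152 ≈ 2.7831e-7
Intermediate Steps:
1/((-4104 - 1397)*(-573 - 5*16) + 999) = 1/(-5501*(-573 - 80) + 999) = 1/(-5501*(-653) + 999) = 1/(3592153 + 999) = 1/3593152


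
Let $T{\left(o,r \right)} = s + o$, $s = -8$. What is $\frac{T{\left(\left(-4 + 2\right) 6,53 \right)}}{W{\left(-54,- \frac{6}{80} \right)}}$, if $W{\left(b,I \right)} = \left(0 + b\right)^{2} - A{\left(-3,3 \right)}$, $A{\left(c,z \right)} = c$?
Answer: $- \frac{20}{2919} \approx -0.0068517$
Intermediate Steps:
$T{\left(o,r \right)} = -8 + o$
$W{\left(b,I \right)} = 3 + b^{2}$ ($W{\left(b,I \right)} = \left(0 + b\right)^{2} - -3 = b^{2} + 3 = 3 + b^{2}$)
$\frac{T{\left(\left(-4 + 2\right) 6,53 \right)}}{W{\left(-54,- \frac{6}{80} \right)}} = \frac{-8 + \left(-4 + 2\right) 6}{3 + \left(-54\right)^{2}} = \frac{-8 - 12}{3 + 2916} = \frac{-8 - 12}{2919} = \left(-20\right) \frac{1}{2919} = - \frac{20}{2919}$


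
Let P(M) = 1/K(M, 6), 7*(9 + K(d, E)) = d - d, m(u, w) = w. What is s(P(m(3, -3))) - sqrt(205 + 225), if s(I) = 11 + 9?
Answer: 20 - sqrt(430) ≈ -0.73644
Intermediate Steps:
K(d, E) = -9 (K(d, E) = -9 + (d - d)/7 = -9 + (1/7)*0 = -9 + 0 = -9)
P(M) = -1/9 (P(M) = 1/(-9) = -1/9)
s(I) = 20
s(P(m(3, -3))) - sqrt(205 + 225) = 20 - sqrt(205 + 225) = 20 - sqrt(430)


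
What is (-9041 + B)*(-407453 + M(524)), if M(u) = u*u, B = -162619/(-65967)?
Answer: 79227250585556/65967 ≈ 1.2010e+9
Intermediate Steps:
B = 162619/65967 (B = -162619*(-1/65967) = 162619/65967 ≈ 2.4652)
M(u) = u**2
(-9041 + B)*(-407453 + M(524)) = (-9041 + 162619/65967)*(-407453 + 524**2) = -596245028*(-407453 + 274576)/65967 = -596245028/65967*(-132877) = 79227250585556/65967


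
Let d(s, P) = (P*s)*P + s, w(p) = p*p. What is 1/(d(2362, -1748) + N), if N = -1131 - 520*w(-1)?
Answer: 1/7217101159 ≈ 1.3856e-10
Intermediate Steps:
w(p) = p²
N = -1651 (N = -1131 - 520*(-1)² = -1131 - 520*1 = -1131 - 520 = -1651)
d(s, P) = s + s*P² (d(s, P) = s*P² + s = s + s*P²)
1/(d(2362, -1748) + N) = 1/(2362*(1 + (-1748)²) - 1651) = 1/(2362*(1 + 3055504) - 1651) = 1/(2362*3055505 - 1651) = 1/(7217102810 - 1651) = 1/7217101159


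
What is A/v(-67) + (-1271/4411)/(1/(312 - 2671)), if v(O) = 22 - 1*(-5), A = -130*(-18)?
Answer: 10141727/13233 ≈ 766.40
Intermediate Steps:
A = 2340
v(O) = 27 (v(O) = 22 + 5 = 27)
A/v(-67) + (-1271/4411)/(1/(312 - 2671)) = 2340/27 + (-1271/4411)/(1/(312 - 2671)) = 2340*(1/27) + (-1271*1/4411)/(1/(-2359)) = 260/3 - 1271/(4411*(-1/2359)) = 260/3 - 1271/4411*(-2359) = 260/3 + 2998289/4411 = 10141727/13233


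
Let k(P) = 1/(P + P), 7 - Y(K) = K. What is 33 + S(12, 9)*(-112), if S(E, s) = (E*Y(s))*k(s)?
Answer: 547/3 ≈ 182.33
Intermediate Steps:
Y(K) = 7 - K
k(P) = 1/(2*P)
S(E, s) = E*(7 - s)/(2*s) (S(E, s) = (E*(7 - s))*(1/(2*s)) = E*(7 - s)/(2*s))
33 + S(12, 9)*(-112) = 33 + ((1/2)*12*(7 - 1*9)/9)*(-112) = 33 + ((1/2)*12*(1/9)*(7 - 9))*(-112) = 33 + ((1/2)*12*(1/9)*(-2))*(-112) = 33 - 4/3*(-112) = 33 + 448/3 = 547/3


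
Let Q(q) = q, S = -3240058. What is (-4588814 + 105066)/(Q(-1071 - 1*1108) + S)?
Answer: 4483748/3242237 ≈ 1.3829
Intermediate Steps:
(-4588814 + 105066)/(Q(-1071 - 1*1108) + S) = (-4588814 + 105066)/((-1071 - 1*1108) - 3240058) = -4483748/((-1071 - 1108) - 3240058) = -4483748/(-2179 - 3240058) = -4483748/(-3242237) = -4483748*(-1/3242237) = 4483748/3242237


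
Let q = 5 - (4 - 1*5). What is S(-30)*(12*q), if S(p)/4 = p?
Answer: -8640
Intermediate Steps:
S(p) = 4*p
q = 6 (q = 5 - (4 - 5) = 5 - 1*(-1) = 5 + 1 = 6)
S(-30)*(12*q) = (4*(-30))*(12*6) = -120*72 = -8640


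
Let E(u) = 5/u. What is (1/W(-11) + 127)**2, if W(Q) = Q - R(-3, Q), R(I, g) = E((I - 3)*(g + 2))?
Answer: 5778888361/358801 ≈ 16106.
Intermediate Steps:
R(I, g) = 5/((-3 + I)*(2 + g)) (R(I, g) = 5/(((I - 3)*(g + 2))) = 5/(((-3 + I)*(2 + g))) = 5*(1/((-3 + I)*(2 + g))) = 5/((-3 + I)*(2 + g)))
W(Q) = Q - 5/(-12 - 6*Q) (W(Q) = Q - 5/(-6 - 3*Q + 2*(-3) - 3*Q) = Q - 5/(-6 - 3*Q - 6 - 3*Q) = Q - 5/(-12 - 6*Q))
(1/W(-11) + 127)**2 = (1/((5/6 - 11*(2 - 11))/(2 - 11)) + 127)**2 = (1/((5/6 - 11*(-9))/(-9)) + 127)**2 = (1/(-(5/6 + 99)/9) + 127)**2 = (1/(-1/9*599/6) + 127)**2 = (1/(-599/54) + 127)**2 = (-54/599 + 127)**2 = (76019/599)**2 = 5778888361/358801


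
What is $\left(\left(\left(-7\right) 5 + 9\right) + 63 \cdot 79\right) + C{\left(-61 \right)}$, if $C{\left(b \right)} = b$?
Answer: $4890$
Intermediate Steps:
$\left(\left(\left(-7\right) 5 + 9\right) + 63 \cdot 79\right) + C{\left(-61 \right)} = \left(\left(\left(-7\right) 5 + 9\right) + 63 \cdot 79\right) - 61 = \left(\left(-35 + 9\right) + 4977\right) - 61 = \left(-26 + 4977\right) - 61 = 4951 - 61 = 4890$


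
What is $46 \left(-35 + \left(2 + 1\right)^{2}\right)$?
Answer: $-1196$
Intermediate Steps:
$46 \left(-35 + \left(2 + 1\right)^{2}\right) = 46 \left(-35 + 3^{2}\right) = 46 \left(-35 + 9\right) = 46 \left(-26\right) = -1196$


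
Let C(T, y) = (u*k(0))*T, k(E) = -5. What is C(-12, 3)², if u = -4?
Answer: 57600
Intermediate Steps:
C(T, y) = 20*T (C(T, y) = (-4*(-5))*T = 20*T)
C(-12, 3)² = (20*(-12))² = (-240)² = 57600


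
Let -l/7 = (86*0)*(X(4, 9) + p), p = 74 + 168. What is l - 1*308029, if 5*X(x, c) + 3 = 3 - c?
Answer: -308029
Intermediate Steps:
p = 242
X(x, c) = -c/5 (X(x, c) = -⅗ + (3 - c)/5 = -⅗ + (⅗ - c/5) = -c/5)
l = 0 (l = -7*86*0*(-⅕*9 + 242) = -0*(-9/5 + 242) = -0*1201/5 = -7*0 = 0)
l - 1*308029 = 0 - 1*308029 = 0 - 308029 = -308029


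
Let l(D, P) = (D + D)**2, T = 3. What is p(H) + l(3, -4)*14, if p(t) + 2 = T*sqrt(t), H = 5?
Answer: 502 + 3*sqrt(5) ≈ 508.71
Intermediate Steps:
l(D, P) = 4*D**2 (l(D, P) = (2*D)**2 = 4*D**2)
p(t) = -2 + 3*sqrt(t)
p(H) + l(3, -4)*14 = (-2 + 3*sqrt(5)) + (4*3**2)*14 = (-2 + 3*sqrt(5)) + (4*9)*14 = (-2 + 3*sqrt(5)) + 36*14 = (-2 + 3*sqrt(5)) + 504 = 502 + 3*sqrt(5)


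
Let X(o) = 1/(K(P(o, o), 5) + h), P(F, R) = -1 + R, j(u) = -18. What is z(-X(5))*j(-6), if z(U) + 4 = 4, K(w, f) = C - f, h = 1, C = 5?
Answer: 0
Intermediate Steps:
K(w, f) = 5 - f
X(o) = 1 (X(o) = 1/((5 - 1*5) + 1) = 1/((5 - 5) + 1) = 1/(0 + 1) = 1/1 = 1)
z(U) = 0 (z(U) = -4 + 4 = 0)
z(-X(5))*j(-6) = 0*(-18) = 0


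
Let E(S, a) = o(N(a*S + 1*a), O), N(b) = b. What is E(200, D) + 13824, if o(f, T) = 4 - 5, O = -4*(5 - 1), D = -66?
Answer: 13823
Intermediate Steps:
O = -16 (O = -4*4 = -16)
o(f, T) = -1
E(S, a) = -1
E(200, D) + 13824 = -1 + 13824 = 13823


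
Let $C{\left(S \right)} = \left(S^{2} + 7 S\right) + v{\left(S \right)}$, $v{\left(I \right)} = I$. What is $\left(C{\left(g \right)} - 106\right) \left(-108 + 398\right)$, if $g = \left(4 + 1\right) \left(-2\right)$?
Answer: $-24940$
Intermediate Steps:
$g = -10$ ($g = 5 \left(-2\right) = -10$)
$C{\left(S \right)} = S^{2} + 8 S$ ($C{\left(S \right)} = \left(S^{2} + 7 S\right) + S = S^{2} + 8 S$)
$\left(C{\left(g \right)} - 106\right) \left(-108 + 398\right) = \left(- 10 \left(8 - 10\right) - 106\right) \left(-108 + 398\right) = \left(\left(-10\right) \left(-2\right) - 106\right) 290 = \left(20 - 106\right) 290 = \left(-86\right) 290 = -24940$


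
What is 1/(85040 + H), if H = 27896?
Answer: 1/112936 ≈ 8.8546e-6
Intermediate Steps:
1/(85040 + H) = 1/(85040 + 27896) = 1/112936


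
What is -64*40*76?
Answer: -194560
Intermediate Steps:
-64*40*76 = -2560*76 = -194560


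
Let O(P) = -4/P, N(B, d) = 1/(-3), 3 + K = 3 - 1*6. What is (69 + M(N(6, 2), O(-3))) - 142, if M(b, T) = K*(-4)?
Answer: -49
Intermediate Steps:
K = -6 (K = -3 + (3 - 1*6) = -3 + (3 - 6) = -3 - 3 = -6)
N(B, d) = -⅓
M(b, T) = 24 (M(b, T) = -6*(-4) = 24)
(69 + M(N(6, 2), O(-3))) - 142 = (69 + 24) - 142 = 93 - 142 = -49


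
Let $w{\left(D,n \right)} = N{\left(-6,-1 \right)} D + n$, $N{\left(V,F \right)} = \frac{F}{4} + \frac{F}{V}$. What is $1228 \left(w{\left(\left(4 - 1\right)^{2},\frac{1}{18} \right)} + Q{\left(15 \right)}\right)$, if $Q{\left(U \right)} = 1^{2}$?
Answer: $\frac{3377}{9} \approx 375.22$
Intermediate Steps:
$Q{\left(U \right)} = 1$
$N{\left(V,F \right)} = \frac{F}{4} + \frac{F}{V}$ ($N{\left(V,F \right)} = F \frac{1}{4} + \frac{F}{V} = \frac{F}{4} + \frac{F}{V}$)
$w{\left(D,n \right)} = n - \frac{D}{12}$ ($w{\left(D,n \right)} = \left(\frac{1}{4} \left(-1\right) - \frac{1}{-6}\right) D + n = \left(- \frac{1}{4} - - \frac{1}{6}\right) D + n = \left(- \frac{1}{4} + \frac{1}{6}\right) D + n = - \frac{D}{12} + n = n - \frac{D}{12}$)
$1228 \left(w{\left(\left(4 - 1\right)^{2},\frac{1}{18} \right)} + Q{\left(15 \right)}\right) = 1228 \left(\left(\frac{1}{18} - \frac{\left(4 - 1\right)^{2}}{12}\right) + 1\right) = 1228 \left(\left(\frac{1}{18} - \frac{3^{2}}{12}\right) + 1\right) = 1228 \left(\left(\frac{1}{18} - \frac{3}{4}\right) + 1\right) = 1228 \left(- \frac{25}{36} + 1\right) = 1228 \cdot \frac{11}{36} = \frac{3377}{9}$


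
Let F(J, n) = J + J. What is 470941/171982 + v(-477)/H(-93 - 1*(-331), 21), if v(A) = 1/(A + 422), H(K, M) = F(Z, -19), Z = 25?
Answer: 323728942/118237625 ≈ 2.7380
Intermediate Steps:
F(J, n) = 2*J
H(K, M) = 50 (H(K, M) = 2*25 = 50)
v(A) = 1/(422 + A)
470941/171982 + v(-477)/H(-93 - 1*(-331), 21) = 470941/171982 + 1/((422 - 477)*50) = 470941*(1/171982) + (1/50)/(-55) = 470941/171982 - 1/55*1/50 = 470941/171982 - 1/2750 = 323728942/118237625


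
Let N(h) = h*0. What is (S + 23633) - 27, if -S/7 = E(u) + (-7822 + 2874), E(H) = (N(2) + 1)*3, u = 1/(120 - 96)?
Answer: 58221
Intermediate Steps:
N(h) = 0
u = 1/24 ≈ 0.041667
E(H) = 3 (E(H) = (0 + 1)*3 = 1*3 = 3)
S = 34615 (S = -7*(3 + (-7822 + 2874)) = -7*(3 - 4948) = -7*(-4945) = 34615)
(S + 23633) - 27 = (34615 + 23633) - 27 = 58248 - 27 = 58221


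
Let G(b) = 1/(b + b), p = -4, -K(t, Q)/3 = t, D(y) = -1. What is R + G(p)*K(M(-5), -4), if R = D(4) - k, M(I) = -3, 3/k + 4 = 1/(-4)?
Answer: -193/136 ≈ -1.4191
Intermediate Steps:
k = -12/17 (k = 3/(-4 + 1/(-4)) = 3/(-4 + 1*(-¼)) = 3/(-4 - ¼) = 3/(-17/4) = 3*(-4/17) = -12/17 ≈ -0.70588)
K(t, Q) = -3*t
G(b) = 1/(2*b)
R = -5/17 (R = -1 - 1*(-12/17) = -1 + 12/17 = -5/17 ≈ -0.29412)
R + G(p)*K(M(-5), -4) = -5/17 + ((½)/(-4))*(-3*(-3)) = -5/17 + ((½)*(-¼))*9 = -5/17 - ⅛*9 = -5/17 - 9/8 = -193/136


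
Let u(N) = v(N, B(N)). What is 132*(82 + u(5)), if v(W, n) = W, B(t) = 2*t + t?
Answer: 11484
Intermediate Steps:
B(t) = 3*t
u(N) = N
132*(82 + u(5)) = 132*(82 + 5) = 132*87 = 11484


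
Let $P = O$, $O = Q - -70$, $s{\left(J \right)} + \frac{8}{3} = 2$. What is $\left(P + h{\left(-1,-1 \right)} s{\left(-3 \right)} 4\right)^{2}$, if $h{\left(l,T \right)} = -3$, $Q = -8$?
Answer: $4900$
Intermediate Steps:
$s{\left(J \right)} = - \frac{2}{3}$ ($s{\left(J \right)} = - \frac{8}{3} + 2 = - \frac{2}{3}$)
$O = 62$ ($O = -8 - -70 = -8 + 70 = 62$)
$P = 62$
$\left(P + h{\left(-1,-1 \right)} s{\left(-3 \right)} 4\right)^{2} = \left(62 + \left(-3\right) \left(- \frac{2}{3}\right) 4\right)^{2} = \left(62 + 2 \cdot 4\right)^{2} = \left(62 + 8\right)^{2} = 70^{2} = 4900$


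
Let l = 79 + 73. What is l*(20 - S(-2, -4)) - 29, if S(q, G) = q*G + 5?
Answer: 1035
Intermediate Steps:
S(q, G) = 5 + G*q (S(q, G) = G*q + 5 = 5 + G*q)
l = 152
l*(20 - S(-2, -4)) - 29 = 152*(20 - (5 - 4*(-2))) - 29 = 152*(20 - (5 + 8)) - 29 = 152*(20 - 1*13) - 29 = 152*(20 - 13) - 29 = 152*7 - 29 = 1064 - 29 = 1035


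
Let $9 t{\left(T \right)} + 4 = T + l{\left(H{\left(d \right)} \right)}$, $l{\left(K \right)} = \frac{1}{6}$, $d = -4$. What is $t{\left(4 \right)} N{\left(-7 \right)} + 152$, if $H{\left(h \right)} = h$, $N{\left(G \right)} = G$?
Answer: $\frac{8201}{54} \approx 151.87$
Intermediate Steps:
$l{\left(K \right)} = \frac{1}{6}$
$t{\left(T \right)} = - \frac{23}{54} + \frac{T}{9}$ ($t{\left(T \right)} = - \frac{4}{9} + \frac{T + \frac{1}{6}}{9} = - \frac{4}{9} + \frac{\frac{1}{6} + T}{9} = - \frac{4}{9} + \left(\frac{1}{54} + \frac{T}{9}\right) = - \frac{23}{54} + \frac{T}{9}$)
$t{\left(4 \right)} N{\left(-7 \right)} + 152 = \left(- \frac{23}{54} + \frac{1}{9} \cdot 4\right) \left(-7\right) + 152 = \left(- \frac{23}{54} + \frac{4}{9}\right) \left(-7\right) + 152 = \frac{1}{54} \left(-7\right) + 152 = - \frac{7}{54} + 152 = \frac{8201}{54}$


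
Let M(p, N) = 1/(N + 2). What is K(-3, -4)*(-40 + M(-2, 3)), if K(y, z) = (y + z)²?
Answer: -9751/5 ≈ -1950.2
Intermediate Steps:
M(p, N) = 1/(2 + N)
K(-3, -4)*(-40 + M(-2, 3)) = (-3 - 4)²*(-40 + 1/(2 + 3)) = (-7)²*(-40 + 1/5) = 49*(-40 + ⅕) = 49*(-199/5) = -9751/5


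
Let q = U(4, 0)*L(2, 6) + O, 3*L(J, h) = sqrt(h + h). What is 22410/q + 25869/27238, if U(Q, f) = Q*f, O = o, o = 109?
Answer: 613223301/2968942 ≈ 206.55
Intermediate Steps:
L(J, h) = sqrt(2)*sqrt(h)/3 (L(J, h) = sqrt(h + h)/3 = sqrt(2*h)/3 = (sqrt(2)*sqrt(h))/3 = sqrt(2)*sqrt(h)/3)
O = 109
q = 109 (q = (4*0)*(sqrt(2)*sqrt(6)/3) + 109 = 0*(2*sqrt(3)/3) + 109 = 0 + 109 = 109)
22410/q + 25869/27238 = 22410/109 + 25869/27238 = 613223301/2968942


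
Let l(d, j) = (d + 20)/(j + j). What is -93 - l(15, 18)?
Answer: -3383/36 ≈ -93.972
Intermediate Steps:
l(d, j) = (20 + d)/(2*j) (l(d, j) = (20 + d)/((2*j)) = (20 + d)*(1/(2*j)) = (20 + d)/(2*j))
-93 - l(15, 18) = -93 - (20 + 15)/(2*18) = -93 - 35/(2*18) = -93 - 1*35/36 = -93 - 35/36 = -3383/36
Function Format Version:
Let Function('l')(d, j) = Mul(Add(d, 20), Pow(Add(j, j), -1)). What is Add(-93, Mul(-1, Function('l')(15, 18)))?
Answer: Rational(-3383, 36) ≈ -93.972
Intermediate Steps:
Function('l')(d, j) = Mul(Rational(1, 2), Pow(j, -1), Add(20, d)) (Function('l')(d, j) = Mul(Add(20, d), Pow(Mul(2, j), -1)) = Mul(Add(20, d), Mul(Rational(1, 2), Pow(j, -1))) = Mul(Rational(1, 2), Pow(j, -1), Add(20, d)))
Add(-93, Mul(-1, Function('l')(15, 18))) = Add(-93, Mul(-1, Mul(Rational(1, 2), Pow(18, -1), Add(20, 15)))) = Add(-93, Mul(-1, Mul(Rational(1, 2), Rational(1, 18), 35))) = Add(-93, Mul(-1, Rational(35, 36))) = Add(-93, Rational(-35, 36)) = Rational(-3383, 36)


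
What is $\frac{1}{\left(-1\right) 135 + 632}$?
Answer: $\frac{1}{497} \approx 0.0020121$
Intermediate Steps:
$\frac{1}{\left(-1\right) 135 + 632} = \frac{1}{-135 + 632} = \frac{1}{497}$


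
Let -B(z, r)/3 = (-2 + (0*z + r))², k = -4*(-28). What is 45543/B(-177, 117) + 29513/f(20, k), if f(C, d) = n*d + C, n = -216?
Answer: -757264557/319674700 ≈ -2.3689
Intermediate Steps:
k = 112
B(z, r) = -3*(-2 + r)² (B(z, r) = -3*(-2 + (0*z + r))² = -3*(-2 + (0 + r))² = -3*(-2 + r)²)
f(C, d) = C - 216*d (f(C, d) = -216*d + C = C - 216*d)
45543/B(-177, 117) + 29513/f(20, k) = 45543/((-3*(-2 + 117)²)) + 29513/(20 - 216*112) = 45543/((-3*115²)) + 29513/(20 - 24192) = 45543/((-3*13225)) + 29513/(-24172) = 45543/(-39675) + 29513*(-1/24172) = 45543*(-1/39675) - 29513/24172 = -15181/13225 - 29513/24172 = -757264557/319674700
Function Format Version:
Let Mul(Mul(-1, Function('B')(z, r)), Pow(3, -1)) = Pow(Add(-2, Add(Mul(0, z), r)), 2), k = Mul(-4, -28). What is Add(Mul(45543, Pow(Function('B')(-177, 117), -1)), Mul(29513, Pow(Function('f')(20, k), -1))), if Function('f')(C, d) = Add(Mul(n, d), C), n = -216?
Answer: Rational(-757264557, 319674700) ≈ -2.3689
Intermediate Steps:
k = 112
Function('B')(z, r) = Mul(-3, Pow(Add(-2, r), 2)) (Function('B')(z, r) = Mul(-3, Pow(Add(-2, Add(Mul(0, z), r)), 2)) = Mul(-3, Pow(Add(-2, Add(0, r)), 2)) = Mul(-3, Pow(Add(-2, r), 2)))
Function('f')(C, d) = Add(C, Mul(-216, d)) (Function('f')(C, d) = Add(Mul(-216, d), C) = Add(C, Mul(-216, d)))
Add(Mul(45543, Pow(Function('B')(-177, 117), -1)), Mul(29513, Pow(Function('f')(20, k), -1))) = Add(Mul(45543, Pow(Mul(-3, Pow(Add(-2, 117), 2)), -1)), Mul(29513, Pow(Add(20, Mul(-216, 112)), -1))) = Add(Mul(45543, Pow(Mul(-3, Pow(115, 2)), -1)), Mul(29513, Pow(Add(20, -24192), -1))) = Add(Mul(45543, Pow(Mul(-3, 13225), -1)), Mul(29513, Pow(-24172, -1))) = Add(Mul(45543, Pow(-39675, -1)), Mul(29513, Rational(-1, 24172))) = Add(Mul(45543, Rational(-1, 39675)), Rational(-29513, 24172)) = Add(Rational(-15181, 13225), Rational(-29513, 24172)) = Rational(-757264557, 319674700)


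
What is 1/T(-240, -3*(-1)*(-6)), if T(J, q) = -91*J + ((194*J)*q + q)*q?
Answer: -1/15063276 ≈ -6.6387e-8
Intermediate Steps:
T(J, q) = -91*J + q*(q + 194*J*q) (T(J, q) = -91*J + (194*J*q + q)*q = -91*J + (q + 194*J*q)*q = -91*J + q*(q + 194*J*q))
1/T(-240, -3*(-1)*(-6)) = 1/((-3*(-1)*(-6))**2 - 91*(-240) + 194*(-240)*(-3*(-1)*(-6))**2) = 1/((3*(-6))**2 + 21840 + 194*(-240)*(3*(-6))**2) = 1/((-18)**2 + 21840 + 194*(-240)*(-18)**2) = 1/(324 + 21840 + 194*(-240)*324) = 1/(324 + 21840 - 15085440) = 1/(-15063276) = -1/15063276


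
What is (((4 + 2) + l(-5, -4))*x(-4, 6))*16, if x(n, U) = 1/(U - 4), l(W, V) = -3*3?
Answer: -24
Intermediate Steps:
l(W, V) = -9
x(n, U) = 1/(-4 + U)
(((4 + 2) + l(-5, -4))*x(-4, 6))*16 = (((4 + 2) - 9)/(-4 + 6))*16 = ((6 - 9)/2)*16 = -3*½*16 = -3/2*16 = -24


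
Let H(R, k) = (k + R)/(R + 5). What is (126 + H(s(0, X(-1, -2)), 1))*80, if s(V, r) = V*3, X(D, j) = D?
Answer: 10096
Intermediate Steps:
s(V, r) = 3*V
H(R, k) = (R + k)/(5 + R)
(126 + H(s(0, X(-1, -2)), 1))*80 = (126 + (3*0 + 1)/(5 + 3*0))*80 = (126 + (0 + 1)/(5 + 0))*80 = (126 + 1/5)*80 = (126 + (⅕)*1)*80 = (126 + ⅕)*80 = (631/5)*80 = 10096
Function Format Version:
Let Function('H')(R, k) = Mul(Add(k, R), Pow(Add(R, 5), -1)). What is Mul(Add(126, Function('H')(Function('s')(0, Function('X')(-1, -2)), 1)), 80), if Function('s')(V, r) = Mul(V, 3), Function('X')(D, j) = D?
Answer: 10096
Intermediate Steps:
Function('s')(V, r) = Mul(3, V)
Function('H')(R, k) = Mul(Pow(Add(5, R), -1), Add(R, k)) (Function('H')(R, k) = Mul(Add(R, k), Pow(Add(5, R), -1)) = Mul(Pow(Add(5, R), -1), Add(R, k)))
Mul(Add(126, Function('H')(Function('s')(0, Function('X')(-1, -2)), 1)), 80) = Mul(Add(126, Mul(Pow(Add(5, Mul(3, 0)), -1), Add(Mul(3, 0), 1))), 80) = Mul(Add(126, Mul(Pow(Add(5, 0), -1), Add(0, 1))), 80) = Mul(Add(126, Mul(Pow(5, -1), 1)), 80) = Mul(Add(126, Mul(Rational(1, 5), 1)), 80) = Mul(Add(126, Rational(1, 5)), 80) = Mul(Rational(631, 5), 80) = 10096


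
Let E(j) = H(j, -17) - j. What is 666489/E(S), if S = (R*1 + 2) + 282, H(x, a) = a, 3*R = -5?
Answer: -1999467/898 ≈ -2226.6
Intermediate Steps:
R = -5/3 (R = (⅓)*(-5) = -5/3 ≈ -1.6667)
S = 847/3 (S = (-5/3*1 + 2) + 282 = (-5/3 + 2) + 282 = ⅓ + 282 = 847/3 ≈ 282.33)
E(j) = -17 - j
666489/E(S) = 666489/(-17 - 1*847/3) = 666489/(-17 - 847/3) = 666489/(-898/3) = 666489*(-3/898) = -1999467/898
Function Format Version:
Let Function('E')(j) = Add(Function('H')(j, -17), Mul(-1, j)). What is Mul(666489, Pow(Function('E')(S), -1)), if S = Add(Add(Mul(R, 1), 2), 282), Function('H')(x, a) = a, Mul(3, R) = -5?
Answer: Rational(-1999467, 898) ≈ -2226.6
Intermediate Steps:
R = Rational(-5, 3) (R = Mul(Rational(1, 3), -5) = Rational(-5, 3) ≈ -1.6667)
S = Rational(847, 3) (S = Add(Add(Mul(Rational(-5, 3), 1), 2), 282) = Add(Add(Rational(-5, 3), 2), 282) = Add(Rational(1, 3), 282) = Rational(847, 3) ≈ 282.33)
Function('E')(j) = Add(-17, Mul(-1, j))
Mul(666489, Pow(Function('E')(S), -1)) = Mul(666489, Pow(Add(-17, Mul(-1, Rational(847, 3))), -1)) = Mul(666489, Pow(Add(-17, Rational(-847, 3)), -1)) = Mul(666489, Pow(Rational(-898, 3), -1)) = Mul(666489, Rational(-3, 898)) = Rational(-1999467, 898)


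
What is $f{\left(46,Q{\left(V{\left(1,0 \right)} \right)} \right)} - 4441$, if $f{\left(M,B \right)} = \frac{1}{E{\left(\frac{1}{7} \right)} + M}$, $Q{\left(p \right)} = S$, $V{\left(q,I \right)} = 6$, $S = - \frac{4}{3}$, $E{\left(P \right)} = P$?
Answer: $- \frac{1434436}{323} \approx -4441.0$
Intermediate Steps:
$S = - \frac{4}{3}$ ($S = \left(-4\right) \frac{1}{3} = - \frac{4}{3} \approx -1.3333$)
$Q{\left(p \right)} = - \frac{4}{3}$
$f{\left(M,B \right)} = \frac{1}{\frac{1}{7} + M}$
$f{\left(46,Q{\left(V{\left(1,0 \right)} \right)} \right)} - 4441 = \frac{7}{1 + 7 \cdot 46} - 4441 = \frac{7}{1 + 322} - 4441 = \frac{7}{323} - 4441 = - \frac{1434436}{323}$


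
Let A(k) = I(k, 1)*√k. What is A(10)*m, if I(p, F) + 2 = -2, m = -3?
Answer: 12*√10 ≈ 37.947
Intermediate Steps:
I(p, F) = -4 (I(p, F) = -2 - 2 = -4)
A(k) = -4*√k
A(10)*m = -4*√10*(-3) = 12*√10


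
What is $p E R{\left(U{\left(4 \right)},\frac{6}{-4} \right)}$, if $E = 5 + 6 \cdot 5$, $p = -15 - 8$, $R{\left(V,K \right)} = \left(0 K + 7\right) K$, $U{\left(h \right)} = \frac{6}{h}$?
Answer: $\frac{16905}{2} \approx 8452.5$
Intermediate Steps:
$R{\left(V,K \right)} = 7 K$ ($R{\left(V,K \right)} = \left(0 + 7\right) K = 7 K$)
$p = -23$
$E = 35$ ($E = 5 + 30 = 35$)
$p E R{\left(U{\left(4 \right)},\frac{6}{-4} \right)} = \left(-23\right) 35 \cdot 7 \frac{6}{-4} = - 805 \cdot 7 \cdot 6 \left(- \frac{1}{4}\right) = - 805 \cdot 7 \left(- \frac{3}{2}\right) = \left(-805\right) \left(- \frac{21}{2}\right) = \frac{16905}{2}$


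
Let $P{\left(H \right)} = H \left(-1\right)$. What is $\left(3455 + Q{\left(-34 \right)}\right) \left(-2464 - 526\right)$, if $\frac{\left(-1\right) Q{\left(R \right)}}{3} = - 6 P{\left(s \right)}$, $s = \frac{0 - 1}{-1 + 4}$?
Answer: $-10348390$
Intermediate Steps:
$s = - \frac{1}{3} \approx -0.33333$
$P{\left(H \right)} = - H$
$Q{\left(R \right)} = 6$ ($Q{\left(R \right)} = - 3 \left(- 6 \left(\left(-1\right) \left(- \frac{1}{3}\right)\right)\right) = - 3 \left(\left(-6\right) \frac{1}{3}\right) = \left(-3\right) \left(-2\right) = 6$)
$\left(3455 + Q{\left(-34 \right)}\right) \left(-2464 - 526\right) = \left(3455 + 6\right) \left(-2464 - 526\right) = 3461 \left(-2990\right) = -10348390$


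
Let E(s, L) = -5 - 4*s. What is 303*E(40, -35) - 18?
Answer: -50013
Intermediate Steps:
303*E(40, -35) - 18 = 303*(-5 - 4*40) - 18 = 303*(-5 - 160) - 18 = 303*(-165) - 18 = -49995 - 18 = -50013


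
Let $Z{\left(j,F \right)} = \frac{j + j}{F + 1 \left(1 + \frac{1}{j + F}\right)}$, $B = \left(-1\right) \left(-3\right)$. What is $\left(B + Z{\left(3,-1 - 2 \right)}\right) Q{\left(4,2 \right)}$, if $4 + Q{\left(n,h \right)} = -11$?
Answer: $-45$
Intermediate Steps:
$Q{\left(n,h \right)} = -15$ ($Q{\left(n,h \right)} = -4 - 11 = -15$)
$B = 3$
$Z{\left(j,F \right)} = \frac{2 j}{1 + F + \frac{1}{F + j}}$ ($Z{\left(j,F \right)} = \frac{2 j}{F + 1 \left(1 + \frac{1}{F + j}\right)} = \frac{2 j}{F + \left(1 + \frac{1}{F + j}\right)} = \frac{2 j}{1 + F + \frac{1}{F + j}}$)
$\left(B + Z{\left(3,-1 - 2 \right)}\right) Q{\left(4,2 \right)} = \left(3 + 2 \cdot 3 \frac{1}{1 - 3 + 3 + \left(-1 - 2\right)^{2} + \left(-1 - 2\right) 3} \left(\left(-1 - 2\right) + 3\right)\right) \left(-15\right) = \left(3 + 2 \cdot 3 \frac{1}{1 - 3 + 3 + \left(-3\right)^{2} - 9} \left(-3 + 3\right)\right) \left(-15\right) = \left(3 + 2 \cdot 3 \frac{1}{1 - 3 + 3 + 9 - 9} \cdot 0\right) \left(-15\right) = \left(3 + 2 \cdot 3 \cdot 1^{-1} \cdot 0\right) \left(-15\right) = \left(3 + 2 \cdot 3 \cdot 1 \cdot 0\right) \left(-15\right) = \left(3 + 0\right) \left(-15\right) = 3 \left(-15\right) = -45$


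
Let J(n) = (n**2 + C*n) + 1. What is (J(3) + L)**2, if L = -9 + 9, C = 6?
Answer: 784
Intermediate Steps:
J(n) = 1 + n**2 + 6*n (J(n) = (n**2 + 6*n) + 1 = 1 + n**2 + 6*n)
L = 0
(J(3) + L)**2 = ((1 + 3**2 + 6*3) + 0)**2 = ((1 + 9 + 18) + 0)**2 = (28 + 0)**2 = 28**2 = 784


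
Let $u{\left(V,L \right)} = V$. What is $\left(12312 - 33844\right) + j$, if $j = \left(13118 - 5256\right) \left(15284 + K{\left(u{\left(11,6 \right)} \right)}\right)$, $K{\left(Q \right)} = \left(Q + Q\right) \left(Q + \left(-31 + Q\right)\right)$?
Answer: $118584600$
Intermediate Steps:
$K{\left(Q \right)} = 2 Q \left(-31 + 2 Q\right)$
$j = 118606132$ ($j = \left(13118 - 5256\right) \left(15284 + 2 \cdot 11 \left(-31 + 2 \cdot 11\right)\right) = 7862 \left(15284 + 2 \cdot 11 \left(-31 + 22\right)\right) = 7862 \left(15284 + 2 \cdot 11 \left(-9\right)\right) = 7862 \left(15284 - 198\right) = 7862 \cdot 15086 = 118606132$)
$\left(12312 - 33844\right) + j = \left(12312 - 33844\right) + 118606132 = -21532 + 118606132 = 118584600$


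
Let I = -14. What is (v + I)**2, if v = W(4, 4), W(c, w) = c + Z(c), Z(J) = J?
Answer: 36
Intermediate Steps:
W(c, w) = 2*c (W(c, w) = c + c = 2*c)
v = 8 (v = 2*4 = 8)
(v + I)**2 = (8 - 14)**2 = (-6)**2 = 36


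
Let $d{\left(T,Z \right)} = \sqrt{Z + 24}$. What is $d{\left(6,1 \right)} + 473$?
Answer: $478$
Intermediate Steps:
$d{\left(T,Z \right)} = \sqrt{24 + Z}$
$d{\left(6,1 \right)} + 473 = \sqrt{24 + 1} + 473 = \sqrt{25} + 473 = 5 + 473 = 478$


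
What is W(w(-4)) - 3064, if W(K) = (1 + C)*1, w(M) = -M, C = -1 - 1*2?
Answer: -3066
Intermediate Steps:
C = -3 (C = -1 - 2 = -3)
W(K) = -2 (W(K) = (1 - 3)*1 = -2*1 = -2)
W(w(-4)) - 3064 = -2 - 3064 = -3066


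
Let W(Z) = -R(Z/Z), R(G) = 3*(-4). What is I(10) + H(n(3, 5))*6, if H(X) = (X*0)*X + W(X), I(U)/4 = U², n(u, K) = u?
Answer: 472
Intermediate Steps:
R(G) = -12
W(Z) = 12 (W(Z) = -1*(-12) = 12)
I(U) = 4*U²
H(X) = 12 (H(X) = (X*0)*X + 12 = 0*X + 12 = 0 + 12 = 12)
I(10) + H(n(3, 5))*6 = 4*10² + 12*6 = 4*100 + 72 = 400 + 72 = 472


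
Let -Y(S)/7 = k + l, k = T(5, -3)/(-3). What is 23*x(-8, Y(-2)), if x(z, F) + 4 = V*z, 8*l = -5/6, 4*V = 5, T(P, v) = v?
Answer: -322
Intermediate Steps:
k = 1 (k = -3/(-3) = -3*(-⅓) = 1)
V = 5/4 (V = (¼)*5 = 5/4 ≈ 1.2500)
l = -5/48 (l = (-5/6)/8 = (-5*⅙)/8 = (⅛)*(-⅚) = -5/48 ≈ -0.10417)
Y(S) = -301/48 (Y(S) = -7*(1 - 5/48) = -7*43/48 = -301/48)
x(z, F) = -4 + 5*z/4
23*x(-8, Y(-2)) = 23*(-4 + (5/4)*(-8)) = 23*(-4 - 10) = 23*(-14) = -322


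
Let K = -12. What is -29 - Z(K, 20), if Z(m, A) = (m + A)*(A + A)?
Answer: -349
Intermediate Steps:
Z(m, A) = 2*A*(A + m) (Z(m, A) = (A + m)*(2*A) = 2*A*(A + m))
-29 - Z(K, 20) = -29 - 2*20*(20 - 12) = -29 - 2*20*8 = -29 - 1*320 = -29 - 320 = -349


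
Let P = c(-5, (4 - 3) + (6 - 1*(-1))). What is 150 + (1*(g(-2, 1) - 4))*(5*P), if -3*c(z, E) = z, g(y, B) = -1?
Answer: 325/3 ≈ 108.33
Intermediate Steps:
c(z, E) = -z/3
P = 5/3 (P = -⅓*(-5) = 5/3 ≈ 1.6667)
150 + (1*(g(-2, 1) - 4))*(5*P) = 150 + (1*(-1 - 4))*(5*(5/3)) = 150 + (1*(-5))*(25/3) = 150 - 5*25/3 = 150 - 125/3 = 325/3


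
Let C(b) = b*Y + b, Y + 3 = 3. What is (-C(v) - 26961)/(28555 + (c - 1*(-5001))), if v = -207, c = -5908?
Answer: -4459/4608 ≈ -0.96766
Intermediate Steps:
Y = 0 (Y = -3 + 3 = 0)
C(b) = b (C(b) = b*0 + b = 0 + b = b)
(-C(v) - 26961)/(28555 + (c - 1*(-5001))) = (-1*(-207) - 26961)/(28555 + (-5908 - 1*(-5001))) = (207 - 26961)/(28555 + (-5908 + 5001)) = -26754/(28555 - 907) = -26754/27648 = -26754*1/27648 = -4459/4608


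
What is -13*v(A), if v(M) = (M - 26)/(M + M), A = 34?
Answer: -26/17 ≈ -1.5294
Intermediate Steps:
v(M) = (-26 + M)/(2*M) (v(M) = (-26 + M)/((2*M)) = (-26 + M)*(1/(2*M)) = (-26 + M)/(2*M))
-13*v(A) = -13*(-26 + 34)/(2*34) = -13*8/(2*34) = -13*2/17 = -26/17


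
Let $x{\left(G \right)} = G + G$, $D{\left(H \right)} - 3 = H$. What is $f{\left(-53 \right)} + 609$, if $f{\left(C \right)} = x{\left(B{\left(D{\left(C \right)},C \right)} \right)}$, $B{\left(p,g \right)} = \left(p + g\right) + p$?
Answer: $303$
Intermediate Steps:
$D{\left(H \right)} = 3 + H$
$B{\left(p,g \right)} = g + 2 p$ ($B{\left(p,g \right)} = \left(g + p\right) + p = g + 2 p$)
$x{\left(G \right)} = 2 G$
$f{\left(C \right)} = 12 + 6 C$ ($f{\left(C \right)} = 2 \left(C + 2 \left(3 + C\right)\right) = 2 \left(C + \left(6 + 2 C\right)\right) = 2 \left(6 + 3 C\right) = 12 + 6 C$)
$f{\left(-53 \right)} + 609 = \left(12 + 6 \left(-53\right)\right) + 609 = \left(12 - 318\right) + 609 = -306 + 609 = 303$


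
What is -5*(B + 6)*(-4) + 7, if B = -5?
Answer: 27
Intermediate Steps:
-5*(B + 6)*(-4) + 7 = -5*(-5 + 6)*(-4) + 7 = -5*(-4) + 7 = 20 + 7 = 27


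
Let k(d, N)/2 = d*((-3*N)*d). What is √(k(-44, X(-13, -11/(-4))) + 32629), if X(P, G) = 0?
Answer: √32629 ≈ 180.64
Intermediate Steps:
k(d, N) = -6*N*d² (k(d, N) = 2*(d*((-3*N)*d)) = 2*(d*(-3*N*d)) = 2*(-3*N*d²) = -6*N*d²)
√(k(-44, X(-13, -11/(-4))) + 32629) = √(-6*0*(-44)² + 32629) = √(-6*0*1936 + 32629) = √(0 + 32629) = √32629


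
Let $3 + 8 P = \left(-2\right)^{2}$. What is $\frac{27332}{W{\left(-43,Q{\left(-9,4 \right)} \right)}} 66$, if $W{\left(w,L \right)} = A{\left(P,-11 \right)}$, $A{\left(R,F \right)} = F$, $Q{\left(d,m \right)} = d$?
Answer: $-163992$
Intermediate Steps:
$P = \frac{1}{8}$ ($P = - \frac{3}{8} + \frac{\left(-2\right)^{2}}{8} = - \frac{3}{8} + \frac{1}{8} \cdot 4 = - \frac{3}{8} + \frac{1}{2} = \frac{1}{8} \approx 0.125$)
$W{\left(w,L \right)} = -11$
$\frac{27332}{W{\left(-43,Q{\left(-9,4 \right)} \right)}} 66 = \frac{27332}{-11} \cdot 66 = 27332 \left(- \frac{1}{11}\right) 66 = \left(- \frac{27332}{11}\right) 66 = -163992$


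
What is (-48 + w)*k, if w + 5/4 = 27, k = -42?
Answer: 1869/2 ≈ 934.50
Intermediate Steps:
w = 103/4 (w = -5/4 + 27 = 103/4 ≈ 25.750)
(-48 + w)*k = (-48 + 103/4)*(-42) = -89/4*(-42) = 1869/2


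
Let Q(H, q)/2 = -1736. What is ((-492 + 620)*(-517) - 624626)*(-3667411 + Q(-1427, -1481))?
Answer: 2535853318166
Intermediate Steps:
Q(H, q) = -3472 (Q(H, q) = 2*(-1736) = -3472)
((-492 + 620)*(-517) - 624626)*(-3667411 + Q(-1427, -1481)) = ((-492 + 620)*(-517) - 624626)*(-3667411 - 3472) = (128*(-517) - 624626)*(-3670883) = (-66176 - 624626)*(-3670883) = -690802*(-3670883) = 2535853318166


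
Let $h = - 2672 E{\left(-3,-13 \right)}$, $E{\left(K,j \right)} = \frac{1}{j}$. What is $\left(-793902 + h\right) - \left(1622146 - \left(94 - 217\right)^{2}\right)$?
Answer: $- \frac{31209275}{13} \approx -2.4007 \cdot 10^{6}$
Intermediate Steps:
$h = \frac{2672}{13}$ ($h = - \frac{2672}{-13} = \left(-2672\right) \left(- \frac{1}{13}\right) = \frac{2672}{13} \approx 205.54$)
$\left(-793902 + h\right) - \left(1622146 - \left(94 - 217\right)^{2}\right) = \left(-793902 + \frac{2672}{13}\right) - \left(1622146 - \left(94 - 217\right)^{2}\right) = - \frac{10318054}{13} - \left(1622146 - \left(-123\right)^{2}\right) = - \frac{10318054}{13} + \left(15129 - 1622146\right) = - \frac{10318054}{13} - 1607017 = - \frac{31209275}{13}$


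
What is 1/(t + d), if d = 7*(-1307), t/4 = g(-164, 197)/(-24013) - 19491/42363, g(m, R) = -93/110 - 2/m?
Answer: -764642477115/6997121149389919 ≈ -0.00010928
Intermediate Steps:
g(m, R) = -93/110 - 2/m (g(m, R) = -93*1/110 - 2/m = -93/110 - 2/m)
t = -1407126264784/764642477115 (t = 4*((-93/110 - 2/(-164))/(-24013) - 19491/42363) = 4*((-93/110 - 2*(-1/164))*(-1/24013) - 19491*1/42363) = 4*((-93/110 + 1/82)*(-1/24013) - 6497/14121) = 4*(-1879/2255*(-1/24013) - 6497/14121) = 4*(1879/54149315 - 6497/14121) = 4*(-351781566196/764642477115) = -1407126264784/764642477115 ≈ -1.8402)
d = -9149
1/(t + d) = 1/(-1407126264784/764642477115 - 9149) = 1/(-6997121149389919/764642477115) = -764642477115/6997121149389919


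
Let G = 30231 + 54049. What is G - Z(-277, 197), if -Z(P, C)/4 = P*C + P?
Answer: -135104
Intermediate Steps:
Z(P, C) = -4*P - 4*C*P (Z(P, C) = -4*(P*C + P) = -4*(C*P + P) = -4*(P + C*P) = -4*P - 4*C*P)
G = 84280
G - Z(-277, 197) = 84280 - (-4)*(-277)*(1 + 197) = 84280 - (-4)*(-277)*198 = 84280 - 1*219384 = 84280 - 219384 = -135104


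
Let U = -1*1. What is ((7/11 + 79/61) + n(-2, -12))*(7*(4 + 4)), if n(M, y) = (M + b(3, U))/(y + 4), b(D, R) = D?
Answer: 67879/671 ≈ 101.16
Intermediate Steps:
U = -1
n(M, y) = (3 + M)/(4 + y) (n(M, y) = (M + 3)/(y + 4) = (3 + M)/(4 + y))
((7/11 + 79/61) + n(-2, -12))*(7*(4 + 4)) = ((7/11 + 79/61) + (3 - 2)/(4 - 12))*(7*(4 + 4)) = ((7*(1/11) + 79*(1/61)) + 1/(-8))*(7*8) = ((7/11 + 79/61) - ⅛*1)*56 = (1296/671 - ⅛)*56 = (9697/5368)*56 = 67879/671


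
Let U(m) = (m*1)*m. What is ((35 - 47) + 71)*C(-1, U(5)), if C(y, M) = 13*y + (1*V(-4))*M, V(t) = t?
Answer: -6667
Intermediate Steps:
U(m) = m**2 (U(m) = m*m = m**2)
C(y, M) = -4*M + 13*y (C(y, M) = 13*y + (1*(-4))*M = 13*y - 4*M = -4*M + 13*y)
((35 - 47) + 71)*C(-1, U(5)) = ((35 - 47) + 71)*(-4*5**2 + 13*(-1)) = (-12 + 71)*(-4*25 - 13) = 59*(-100 - 13) = 59*(-113) = -6667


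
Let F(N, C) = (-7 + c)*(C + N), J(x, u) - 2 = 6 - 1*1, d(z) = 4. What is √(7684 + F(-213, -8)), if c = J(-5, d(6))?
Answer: 2*√1921 ≈ 87.658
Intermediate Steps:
J(x, u) = 7 (J(x, u) = 2 + (6 - 1*1) = 2 + (6 - 1) = 2 + 5 = 7)
c = 7
F(N, C) = 0 (F(N, C) = (-7 + 7)*(C + N) = 0*(C + N) = 0)
√(7684 + F(-213, -8)) = √(7684 + 0) = √7684 = 2*√1921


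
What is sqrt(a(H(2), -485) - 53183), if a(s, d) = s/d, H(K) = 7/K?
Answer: I*sqrt(50039891490)/970 ≈ 230.61*I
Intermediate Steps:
sqrt(a(H(2), -485) - 53183) = sqrt((7/2)/(-485) - 53183) = sqrt((7*(1/2))*(-1/485) - 53183) = sqrt((7/2)*(-1/485) - 53183) = sqrt(-7/970 - 53183) = sqrt(-51587517/970) = I*sqrt(50039891490)/970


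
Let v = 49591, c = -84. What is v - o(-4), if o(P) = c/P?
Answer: 49570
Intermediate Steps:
o(P) = -84/P
v - o(-4) = 49591 - (-84)/(-4) = 49591 - (-84)*(-1)/4 = 49591 - 1*21 = 49591 - 21 = 49570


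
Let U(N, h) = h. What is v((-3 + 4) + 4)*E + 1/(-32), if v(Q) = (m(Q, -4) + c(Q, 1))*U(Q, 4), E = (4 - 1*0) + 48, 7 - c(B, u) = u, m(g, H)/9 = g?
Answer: 339455/32 ≈ 10608.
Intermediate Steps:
m(g, H) = 9*g
c(B, u) = 7 - u
E = 52 (E = (4 + 0) + 48 = 4 + 48 = 52)
v(Q) = 24 + 36*Q (v(Q) = (9*Q + (7 - 1*1))*4 = (9*Q + (7 - 1))*4 = (9*Q + 6)*4 = (6 + 9*Q)*4 = 24 + 36*Q)
v((-3 + 4) + 4)*E + 1/(-32) = (24 + 36*((-3 + 4) + 4))*52 + 1/(-32) = (24 + 36*(1 + 4))*52 - 1/32 = (24 + 36*5)*52 - 1/32 = (24 + 180)*52 - 1/32 = 204*52 - 1/32 = 10608 - 1/32 = 339455/32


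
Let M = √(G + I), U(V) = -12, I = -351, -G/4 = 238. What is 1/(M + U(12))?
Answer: -12/1447 - I*√1303/1447 ≈ -0.008293 - 0.024946*I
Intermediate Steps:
G = -952 (G = -4*238 = -952)
M = I*√1303 (M = √(-952 - 351) = √(-1303) = I*√1303 ≈ 36.097*I)
1/(M + U(12)) = 1/(I*√1303 - 12) = 1/(-12 + I*√1303)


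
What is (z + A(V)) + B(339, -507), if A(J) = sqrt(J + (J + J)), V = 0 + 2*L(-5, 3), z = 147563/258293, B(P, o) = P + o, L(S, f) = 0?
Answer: -43245661/258293 ≈ -167.43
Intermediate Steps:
z = 147563/258293 (z = 147563*(1/258293) = 147563/258293 ≈ 0.57130)
V = 0 (V = 0 + 2*0 = 0 + 0 = 0)
A(J) = sqrt(3)*sqrt(J) (A(J) = sqrt(J + 2*J) = sqrt(3*J) = sqrt(3)*sqrt(J))
(z + A(V)) + B(339, -507) = (147563/258293 + sqrt(3)*sqrt(0)) + (339 - 507) = (147563/258293 + sqrt(3)*0) - 168 = (147563/258293 + 0) - 168 = 147563/258293 - 168 = -43245661/258293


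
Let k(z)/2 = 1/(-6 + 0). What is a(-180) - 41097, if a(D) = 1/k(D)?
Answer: -41100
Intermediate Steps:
k(z) = -⅓ (k(z) = 2/(-6 + 0) = 2/(-6) = 2*(-⅙) = -⅓)
a(D) = -3 (a(D) = 1/(-⅓) = -3)
a(-180) - 41097 = -3 - 41097 = -41100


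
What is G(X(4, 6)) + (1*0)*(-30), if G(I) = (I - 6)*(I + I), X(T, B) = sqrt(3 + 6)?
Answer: -18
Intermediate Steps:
X(T, B) = 3 (X(T, B) = sqrt(9) = 3)
G(I) = 2*I*(-6 + I) (G(I) = (-6 + I)*(2*I) = 2*I*(-6 + I))
G(X(4, 6)) + (1*0)*(-30) = 2*3*(-6 + 3) + (1*0)*(-30) = 2*3*(-3) + 0*(-30) = -18 + 0 = -18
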